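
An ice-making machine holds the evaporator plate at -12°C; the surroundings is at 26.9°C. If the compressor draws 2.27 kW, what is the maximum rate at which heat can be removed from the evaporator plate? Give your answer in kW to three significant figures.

15.2 kW

In absolute terms T_C = 261.15 K and T_H = 300.05 K, so ΔT = 38.90 K.
COP_Carnot = T_C/ΔT = 261.15/38.90 = 6.713.
Q̇_max = COP_Carnot × Ẇ = 6.713 × 2.270 kW = 15.24 kW.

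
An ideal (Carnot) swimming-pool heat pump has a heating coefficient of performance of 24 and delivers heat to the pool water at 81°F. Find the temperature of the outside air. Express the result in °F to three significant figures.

COP_HP = T_H/(T_H − T_C) gives T_H − T_C = T_H/COP.
With T_H = 300.37 K, T_C = 300.37 × (1 − 1/24) = 287.86 K.
Converting, 287.86 K = 58.47°F.

58.5 °F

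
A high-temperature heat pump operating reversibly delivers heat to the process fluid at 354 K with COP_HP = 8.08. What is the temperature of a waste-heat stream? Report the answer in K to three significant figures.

COP_HP = T_H/(T_H − T_C) gives T_H − T_C = T_H/COP.
With T_H = 354.00 K, T_C = 354.00 × (1 − 1/8.08) = 310.19 K.

310 K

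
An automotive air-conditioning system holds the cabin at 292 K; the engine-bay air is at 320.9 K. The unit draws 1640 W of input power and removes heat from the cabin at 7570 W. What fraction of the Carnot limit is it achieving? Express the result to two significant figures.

0.46

COP_actual = Q̇_C/Ẇ = 7570/1640 = 4.616.
The reservoir spacing is ΔT = 320.9 − 292 = 28.90 K.
COP_Carnot = T_C/ΔT = 292.00/28.90 = 10.10.
η_II = COP_actual/COP_Carnot = 4.616/10.10 = 0.4568.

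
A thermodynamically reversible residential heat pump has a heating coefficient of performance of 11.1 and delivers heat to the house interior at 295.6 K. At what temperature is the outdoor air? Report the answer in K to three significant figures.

269 K

COP_HP = T_H/(T_H − T_C) gives T_H − T_C = T_H/COP.
With T_H = 295.60 K, T_C = 295.60 × (1 − 1/11.1) = 268.97 K.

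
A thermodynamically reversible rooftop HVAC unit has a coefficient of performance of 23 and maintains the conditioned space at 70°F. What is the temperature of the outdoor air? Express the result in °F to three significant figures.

COP_R = T_C/(T_H − T_C) gives T_H − T_C = T_C/COP.
With T_C = 294.26 K, T_H = 294.26 × (1 + 1/23) = 307.06 K.
Converting, 307.06 K = 93.03°F.

93.0 °F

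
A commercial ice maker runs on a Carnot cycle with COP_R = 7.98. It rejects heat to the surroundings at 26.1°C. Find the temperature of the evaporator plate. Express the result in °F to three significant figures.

19.0 °F

For a Carnot refrigerator COP_R = T_C/(T_H − T_C), so T_C = COP·T_H/(1 + COP).
With T_H = 299.25 K, T_C = 7.98 × 299.25/8.980 = 265.93 K.
Converting, 265.93 K = 19.00°F.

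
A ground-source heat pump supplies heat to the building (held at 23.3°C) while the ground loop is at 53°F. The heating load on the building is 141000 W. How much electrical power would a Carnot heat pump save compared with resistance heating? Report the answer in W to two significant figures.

140000 W

In absolute terms T_C = 284.82 K and T_H = 296.45 K, so ΔT = 11.63 K.
COP_Carnot = T_H/ΔT = 296.45/11.63 = 25.48.
Resistance heating needs Ẇ_res = Q̇_H = 141000 W; the reversible heat pump needs only Ẇ_hp = Q̇_H/COP = 5533 W.
Saving = 141000 − 5533 = 135500 W.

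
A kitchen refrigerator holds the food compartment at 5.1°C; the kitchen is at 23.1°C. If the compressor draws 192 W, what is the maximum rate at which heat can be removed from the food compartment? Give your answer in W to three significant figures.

In absolute terms T_C = 278.25 K and T_H = 296.25 K, so ΔT = 18.00 K.
COP_Carnot = T_C/ΔT = 278.25/18.00 = 15.46.
Q̇_max = COP_Carnot × Ẇ = 15.46 × 192.0 W = 2968 W.

2970 W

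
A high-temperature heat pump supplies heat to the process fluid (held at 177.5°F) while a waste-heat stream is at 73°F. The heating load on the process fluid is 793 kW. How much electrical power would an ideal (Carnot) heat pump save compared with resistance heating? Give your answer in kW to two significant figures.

In absolute terms T_C = 295.93 K and T_H = 353.98 K, so ΔT = 58.06 K.
COP_Carnot = T_H/ΔT = 353.98/58.06 = 6.097.
Resistance heating needs Ẇ_res = Q̇_H = 793.0 kW; the reversible heat pump needs only Ẇ_hp = Q̇_H/COP = 130.1 kW.
Saving = 793.0 − 130.1 = 662.9 kW.

660 kW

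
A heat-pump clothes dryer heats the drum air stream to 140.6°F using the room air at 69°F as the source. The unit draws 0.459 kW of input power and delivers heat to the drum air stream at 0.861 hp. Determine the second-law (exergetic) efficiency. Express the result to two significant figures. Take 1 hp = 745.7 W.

0.17

Converting, Q̇_H = 0.8610 hp = 0.6420 kW, so COP_actual = Q̇_H/Ẇ = 0.6420/0.4590 = 1.399.
In absolute terms T_C = 293.71 K and T_H = 333.48 K, so ΔT = 39.78 K.
COP_Carnot = T_H/ΔT = 333.48/39.78 = 8.384.
η_II = COP_actual/COP_Carnot = 1.399/8.384 = 0.1668.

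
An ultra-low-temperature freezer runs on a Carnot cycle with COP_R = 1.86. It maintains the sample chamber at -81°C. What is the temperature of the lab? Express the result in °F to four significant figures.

72.15 °F

COP_R = T_C/(T_H − T_C) gives T_H − T_C = T_C/COP.
With T_C = 192.15 K, T_H = 192.15 × (1 + 1/1.86) = 295.46 K.
Converting, 295.46 K = 72.15°F.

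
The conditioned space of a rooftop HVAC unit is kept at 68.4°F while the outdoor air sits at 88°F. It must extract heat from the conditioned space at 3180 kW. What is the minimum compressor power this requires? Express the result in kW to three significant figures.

In absolute terms T_C = 293.37 K and T_H = 304.26 K, so ΔT = 10.89 K.
COP_Carnot = T_C/ΔT = 293.37/10.89 = 26.94.
Ẇ_min = Q̇/COP_Carnot = 3180/26.94 = 118.0 kW.

118 kW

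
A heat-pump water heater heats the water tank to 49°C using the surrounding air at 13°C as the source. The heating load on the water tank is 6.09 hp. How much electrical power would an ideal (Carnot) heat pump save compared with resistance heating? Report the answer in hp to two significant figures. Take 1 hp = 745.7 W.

In absolute terms T_C = 286.15 K and T_H = 322.15 K, so ΔT = 36.00 K.
COP_Carnot = T_H/ΔT = 322.15/36.00 = 8.949.
Resistance heating needs Ẇ_res = Q̇_H = 6.090 hp; the reversible heat pump needs only Ẇ_hp = Q̇_H/COP = 0.6806 hp.
Saving = 6.090 − 0.6806 = 5.409 hp.

5.4 hp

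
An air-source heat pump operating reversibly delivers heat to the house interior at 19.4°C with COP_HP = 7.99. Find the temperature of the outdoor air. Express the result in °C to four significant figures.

COP_HP = T_H/(T_H − T_C) gives T_H − T_C = T_H/COP.
With T_H = 292.55 K, T_C = 292.55 × (1 − 1/7.99) = 255.94 K.
Converting, 255.94 K = -17.21°C.

-17.21 °C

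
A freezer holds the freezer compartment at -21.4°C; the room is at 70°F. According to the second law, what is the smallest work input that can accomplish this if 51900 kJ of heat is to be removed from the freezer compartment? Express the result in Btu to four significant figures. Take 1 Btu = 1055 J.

8307 Btu

In absolute terms T_C = 251.75 K and T_H = 294.26 K, so ΔT = 42.51 K.
The reversible limit is COP_R = T_C/ΔT = 5.922, so W_min = Q_C/COP = Q_C·ΔT/T_C.
W_min = 51900 × 42.51/251.75 = 8764 kJ = 8307 Btu.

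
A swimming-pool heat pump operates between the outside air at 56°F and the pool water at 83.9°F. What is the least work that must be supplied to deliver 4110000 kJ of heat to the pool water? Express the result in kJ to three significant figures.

In absolute terms T_C = 286.48 K and T_H = 301.98 K, so ΔT = 15.50 K.
The reversible limit is COP_HP = T_H/ΔT = 19.48, so W_min = Q_H/COP = Q_H·ΔT/T_H.
W_min = 4110000 × 15.50/301.98 = 211000 kJ.

211000 kJ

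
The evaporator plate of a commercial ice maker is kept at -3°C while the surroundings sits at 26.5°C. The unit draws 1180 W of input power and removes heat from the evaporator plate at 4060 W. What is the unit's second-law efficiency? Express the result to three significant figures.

COP_actual = Q̇_C/Ẇ = 4060/1180 = 3.441.
In absolute terms T_C = 270.15 K and T_H = 299.65 K, so ΔT = 29.50 K.
COP_Carnot = T_C/ΔT = 270.15/29.50 = 9.158.
η_II = COP_actual/COP_Carnot = 3.441/9.158 = 0.3757.

0.376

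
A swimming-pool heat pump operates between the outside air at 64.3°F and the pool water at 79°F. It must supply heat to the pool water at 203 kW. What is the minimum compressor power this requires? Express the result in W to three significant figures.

5540 W

In absolute terms T_C = 291.09 K and T_H = 299.26 K, so ΔT = 8.167 K.
COP_Carnot = T_H/ΔT = 299.26/8.167 = 36.64.
Ẇ_min = Q̇/COP_Carnot = 203.0/36.64 = 5.540 kW = 5540 W.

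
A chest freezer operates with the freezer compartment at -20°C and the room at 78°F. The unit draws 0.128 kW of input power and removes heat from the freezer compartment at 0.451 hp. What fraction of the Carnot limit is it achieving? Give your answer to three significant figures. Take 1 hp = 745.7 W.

0.473

Converting, Q̇_C = 0.4510 hp = 0.3363 kW, so COP_actual = Q̇_C/Ẇ = 0.3363/0.1280 = 2.627.
In absolute terms T_C = 253.15 K and T_H = 298.71 K, so ΔT = 45.56 K.
COP_Carnot = T_C/ΔT = 253.15/45.56 = 5.557.
η_II = COP_actual/COP_Carnot = 2.627/5.557 = 0.4728.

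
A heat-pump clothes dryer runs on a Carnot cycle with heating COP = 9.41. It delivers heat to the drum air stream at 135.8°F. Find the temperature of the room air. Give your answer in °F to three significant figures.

72.5 °F

COP_HP = T_H/(T_H − T_C) gives T_H − T_C = T_H/COP.
With T_H = 330.82 K, T_C = 330.82 × (1 − 1/9.41) = 295.66 K.
Converting, 295.66 K = 72.52°F.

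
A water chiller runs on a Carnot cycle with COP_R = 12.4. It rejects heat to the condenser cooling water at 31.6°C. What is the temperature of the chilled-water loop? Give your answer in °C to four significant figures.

8.857 °C

For a Carnot refrigerator COP_R = T_C/(T_H − T_C), so T_C = COP·T_H/(1 + COP).
With T_H = 304.75 K, T_C = 12.4 × 304.75/13.40 = 282.01 K.
Converting, 282.01 K = 8.86°C.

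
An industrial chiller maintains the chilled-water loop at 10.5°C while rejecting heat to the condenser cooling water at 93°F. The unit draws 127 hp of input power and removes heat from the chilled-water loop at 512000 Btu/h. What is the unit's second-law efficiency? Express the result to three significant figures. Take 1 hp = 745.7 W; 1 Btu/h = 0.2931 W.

0.131

Converting, Q̇_C = 512000 Btu/h = 201.2 hp, so COP_actual = Q̇_C/Ẇ = 201.2/127.0 = 1.585.
In absolute terms T_C = 283.65 K and T_H = 307.04 K, so ΔT = 23.39 K.
COP_Carnot = T_C/ΔT = 283.65/23.39 = 12.13.
η_II = COP_actual/COP_Carnot = 1.585/12.13 = 0.1307.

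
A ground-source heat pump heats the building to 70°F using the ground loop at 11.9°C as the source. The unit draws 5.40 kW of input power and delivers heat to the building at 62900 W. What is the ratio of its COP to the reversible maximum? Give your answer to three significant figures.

0.365

Converting, Q̇_H = 62900 W = 62.90 kW, so COP_actual = Q̇_H/Ẇ = 62.90/5.400 = 11.65.
In absolute terms T_C = 285.05 K and T_H = 294.26 K, so ΔT = 9.211 K.
COP_Carnot = T_H/ΔT = 294.26/9.211 = 31.95.
η_II = COP_actual/COP_Carnot = 11.65/31.95 = 0.3646.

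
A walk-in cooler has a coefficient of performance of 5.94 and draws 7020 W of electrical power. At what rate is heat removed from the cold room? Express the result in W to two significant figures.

Q̇_C = COP × Ẇ = 5.94 × 7020 = 41700 W.

42000 W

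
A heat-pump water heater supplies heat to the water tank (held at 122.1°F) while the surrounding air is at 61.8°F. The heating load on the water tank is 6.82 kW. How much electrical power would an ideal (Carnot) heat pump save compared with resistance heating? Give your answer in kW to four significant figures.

6.113 kW

In absolute terms T_C = 289.71 K and T_H = 323.21 K, so ΔT = 33.50 K.
COP_Carnot = T_H/ΔT = 323.21/33.50 = 9.648.
Resistance heating needs Ẇ_res = Q̇_H = 6.820 kW; the reversible heat pump needs only Ẇ_hp = Q̇_H/COP = 0.7069 kW.
Saving = 6.820 − 0.7069 = 6.113 kW.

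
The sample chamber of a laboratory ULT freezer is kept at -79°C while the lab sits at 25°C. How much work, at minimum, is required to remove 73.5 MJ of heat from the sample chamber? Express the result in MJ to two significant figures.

In absolute terms T_C = 194.15 K and T_H = 298.15 K, so ΔT = 104.0 K.
The reversible limit is COP_R = T_C/ΔT = 1.867, so W_min = Q_C/COP = Q_C·ΔT/T_C.
W_min = 73.50 × 104.0/194.15 = 39.37 MJ.

39 MJ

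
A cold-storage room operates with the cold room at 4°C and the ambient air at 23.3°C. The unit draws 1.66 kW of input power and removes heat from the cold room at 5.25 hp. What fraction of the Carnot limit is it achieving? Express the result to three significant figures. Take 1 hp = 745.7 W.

Converting, Q̇_C = 5.250 hp = 3.915 kW, so COP_actual = Q̇_C/Ẇ = 3.915/1.660 = 2.358.
In absolute terms T_C = 277.15 K and T_H = 296.45 K, so ΔT = 19.30 K.
COP_Carnot = T_C/ΔT = 277.15/19.30 = 14.36.
η_II = COP_actual/COP_Carnot = 2.358/14.36 = 0.1642.

0.164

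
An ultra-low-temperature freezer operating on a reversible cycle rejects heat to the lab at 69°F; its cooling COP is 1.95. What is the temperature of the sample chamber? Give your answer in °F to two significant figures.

-110 °F

For a Carnot refrigerator COP_R = T_C/(T_H − T_C), so T_C = COP·T_H/(1 + COP).
With T_H = 293.71 K, T_C = 1.95 × 293.71/2.950 = 194.14 K.
Converting, 194.14 K = -110.21°F.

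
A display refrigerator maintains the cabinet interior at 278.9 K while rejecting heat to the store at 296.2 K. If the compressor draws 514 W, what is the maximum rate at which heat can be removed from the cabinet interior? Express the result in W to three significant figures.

The reservoir spacing is ΔT = 296.2 − 278.9 = 17.30 K.
COP_Carnot = T_C/ΔT = 278.90/17.30 = 16.12.
Q̇_max = COP_Carnot × Ẇ = 16.12 × 514.0 W = 8286 W.

8290 W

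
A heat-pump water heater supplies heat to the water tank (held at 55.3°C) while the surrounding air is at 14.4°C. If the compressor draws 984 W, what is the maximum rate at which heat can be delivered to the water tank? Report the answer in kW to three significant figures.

In absolute terms T_C = 287.55 K and T_H = 328.45 K, so ΔT = 40.90 K.
COP_Carnot = T_H/ΔT = 328.45/40.90 = 8.031.
Q̇_max = COP_Carnot × Ẇ = 8.031 × 984.0 W = 7902 W = 7.902 kW.

7.90 kW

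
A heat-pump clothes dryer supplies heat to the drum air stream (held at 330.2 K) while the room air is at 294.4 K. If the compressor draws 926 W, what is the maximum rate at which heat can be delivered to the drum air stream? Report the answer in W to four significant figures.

8541 W

The reservoir spacing is ΔT = 330.2 − 294.4 = 35.80 K.
COP_Carnot = T_H/ΔT = 330.20/35.80 = 9.223.
Q̇_max = COP_Carnot × Ẇ = 9.223 × 926.0 W = 8541 W.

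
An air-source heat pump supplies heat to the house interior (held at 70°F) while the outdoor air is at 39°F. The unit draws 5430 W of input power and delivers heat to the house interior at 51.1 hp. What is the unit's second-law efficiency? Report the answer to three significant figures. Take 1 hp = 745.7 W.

0.411

Converting, Q̇_H = 51.10 hp = 38110 W, so COP_actual = Q̇_H/Ẇ = 38110/5430 = 7.018.
In absolute terms T_C = 277.04 K and T_H = 294.26 K, so ΔT = 17.22 K.
COP_Carnot = T_H/ΔT = 294.26/17.22 = 17.09.
η_II = COP_actual/COP_Carnot = 7.018/17.09 = 0.4107.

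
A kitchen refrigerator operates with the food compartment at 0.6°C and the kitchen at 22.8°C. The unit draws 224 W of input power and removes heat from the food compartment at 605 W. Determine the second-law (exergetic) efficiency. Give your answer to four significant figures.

0.2190

COP_actual = Q̇_C/Ẇ = 605.0/224.0 = 2.701.
In absolute terms T_C = 273.75 K and T_H = 295.95 K, so ΔT = 22.20 K.
COP_Carnot = T_C/ΔT = 273.75/22.20 = 12.33.
η_II = COP_actual/COP_Carnot = 2.701/12.33 = 0.2190.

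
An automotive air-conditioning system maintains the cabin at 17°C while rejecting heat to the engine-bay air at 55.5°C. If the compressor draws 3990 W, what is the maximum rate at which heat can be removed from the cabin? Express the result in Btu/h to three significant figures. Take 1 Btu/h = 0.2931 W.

103000 Btu/h

In absolute terms T_C = 290.15 K and T_H = 328.65 K, so ΔT = 38.50 K.
COP_Carnot = T_C/ΔT = 290.15/38.50 = 7.536.
Q̇_max = COP_Carnot × Ẇ = 7.536 × 3990 W = 30070 W = 102600 Btu/h.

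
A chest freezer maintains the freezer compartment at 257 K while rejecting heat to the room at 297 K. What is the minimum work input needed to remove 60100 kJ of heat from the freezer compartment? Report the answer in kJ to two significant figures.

The reservoir spacing is ΔT = 297 − 257 = 40.00 K.
The reversible limit is COP_R = T_C/ΔT = 6.425, so W_min = Q_C/COP = Q_C·ΔT/T_C.
W_min = 60100 × 40.00/257.00 = 9354 kJ.

9400 kJ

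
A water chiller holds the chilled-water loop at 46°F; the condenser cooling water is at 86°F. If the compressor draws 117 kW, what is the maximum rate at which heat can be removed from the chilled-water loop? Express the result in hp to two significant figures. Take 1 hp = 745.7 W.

In absolute terms T_C = 280.93 K and T_H = 303.15 K, so ΔT = 22.22 K.
COP_Carnot = T_C/ΔT = 280.93/22.22 = 12.64.
Q̇_max = COP_Carnot × Ẇ = 12.64 × 117.0 kW = 1479 kW = 1983 hp.

2000 hp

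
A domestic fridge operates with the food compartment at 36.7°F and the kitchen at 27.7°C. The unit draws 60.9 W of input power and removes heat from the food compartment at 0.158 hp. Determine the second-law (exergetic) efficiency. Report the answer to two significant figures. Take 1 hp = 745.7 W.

Converting, Q̇_C = 0.1580 hp = 117.8 W, so COP_actual = Q̇_C/Ẇ = 117.8/60.90 = 1.935.
In absolute terms T_C = 275.76 K and T_H = 300.85 K, so ΔT = 25.09 K.
COP_Carnot = T_C/ΔT = 275.76/25.09 = 10.99.
η_II = COP_actual/COP_Carnot = 1.935/10.99 = 0.1760.

0.18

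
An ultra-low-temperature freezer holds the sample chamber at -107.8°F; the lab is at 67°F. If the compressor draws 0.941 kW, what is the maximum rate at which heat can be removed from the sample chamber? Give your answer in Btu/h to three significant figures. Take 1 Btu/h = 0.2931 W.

In absolute terms T_C = 195.48 K and T_H = 292.59 K, so ΔT = 97.11 K.
COP_Carnot = T_C/ΔT = 195.48/97.11 = 2.013.
Q̇_max = COP_Carnot × Ẇ = 2.013 × 0.9410 kW = 1.894 kW = 6463 Btu/h.

6460 Btu/h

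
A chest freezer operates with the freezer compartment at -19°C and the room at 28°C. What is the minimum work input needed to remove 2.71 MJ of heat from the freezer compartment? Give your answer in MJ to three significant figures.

0.501 MJ

In absolute terms T_C = 254.15 K and T_H = 301.15 K, so ΔT = 47.00 K.
The reversible limit is COP_R = T_C/ΔT = 5.407, so W_min = Q_C/COP = Q_C·ΔT/T_C.
W_min = 2.710 × 47.00/254.15 = 0.5012 MJ.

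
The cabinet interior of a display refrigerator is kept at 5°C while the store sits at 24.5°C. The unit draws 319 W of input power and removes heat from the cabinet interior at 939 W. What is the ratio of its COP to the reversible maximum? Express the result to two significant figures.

COP_actual = Q̇_C/Ẇ = 939.0/319.0 = 2.944.
In absolute terms T_C = 278.15 K and T_H = 297.65 K, so ΔT = 19.50 K.
COP_Carnot = T_C/ΔT = 278.15/19.50 = 14.26.
η_II = COP_actual/COP_Carnot = 2.944/14.26 = 0.2064.

0.21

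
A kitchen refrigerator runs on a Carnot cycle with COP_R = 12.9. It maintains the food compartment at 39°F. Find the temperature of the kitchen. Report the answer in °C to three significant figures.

COP_R = T_C/(T_H − T_C) gives T_H − T_C = T_C/COP.
With T_C = 277.04 K, T_H = 277.04 × (1 + 1/12.9) = 298.51 K.
Converting, 298.51 K = 25.36°C.

25.4 °C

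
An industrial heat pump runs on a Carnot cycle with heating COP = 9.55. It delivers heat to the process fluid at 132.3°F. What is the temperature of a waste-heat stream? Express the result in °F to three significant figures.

70.3 °F

COP_HP = T_H/(T_H − T_C) gives T_H − T_C = T_H/COP.
With T_H = 328.87 K, T_C = 328.87 × (1 − 1/9.55) = 294.44 K.
Converting, 294.44 K = 70.31°F.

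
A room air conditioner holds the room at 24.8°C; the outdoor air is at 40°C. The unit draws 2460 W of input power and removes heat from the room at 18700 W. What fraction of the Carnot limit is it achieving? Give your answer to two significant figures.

COP_actual = Q̇_C/Ẇ = 18700/2460 = 7.602.
In absolute terms T_C = 297.95 K and T_H = 313.15 K, so ΔT = 15.20 K.
COP_Carnot = T_C/ΔT = 297.95/15.20 = 19.60.
η_II = COP_actual/COP_Carnot = 7.602/19.60 = 0.3878.

0.39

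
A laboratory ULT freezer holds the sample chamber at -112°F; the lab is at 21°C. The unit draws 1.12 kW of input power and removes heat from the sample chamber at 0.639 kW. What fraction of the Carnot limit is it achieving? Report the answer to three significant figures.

COP_actual = Q̇_C/Ẇ = 0.6390/1.120 = 0.5705.
In absolute terms T_C = 193.15 K and T_H = 294.15 K, so ΔT = 101.0 K.
COP_Carnot = T_C/ΔT = 193.15/101.0 = 1.912.
η_II = COP_actual/COP_Carnot = 0.5705/1.912 = 0.2983.

0.298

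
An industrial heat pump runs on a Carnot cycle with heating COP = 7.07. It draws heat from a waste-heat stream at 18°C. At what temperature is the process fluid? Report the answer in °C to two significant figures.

COP_HP = T_H/(T_H − T_C) rearranges to T_H = COP·T_C/(COP − 1).
With T_C = 291.15 K, T_H = 7.07 × 291.15/6.070 = 339.12 K.
Converting, 339.12 K = 65.97°C.

66 °C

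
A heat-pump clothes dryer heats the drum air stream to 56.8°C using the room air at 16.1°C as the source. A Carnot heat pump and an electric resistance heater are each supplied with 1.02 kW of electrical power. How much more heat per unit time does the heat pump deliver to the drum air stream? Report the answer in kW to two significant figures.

7.2 kW

In absolute terms T_C = 289.25 K and T_H = 329.95 K, so ΔT = 40.70 K.
COP_Carnot = T_H/ΔT = 329.95/40.70 = 8.107.
The heat pump delivers Q̇_H = COP × Ẇ = 8.269 kW; the resistance heater delivers Ẇ = 1.020 kW.
Extra = (COP − 1)·Ẇ = 7.249 kW.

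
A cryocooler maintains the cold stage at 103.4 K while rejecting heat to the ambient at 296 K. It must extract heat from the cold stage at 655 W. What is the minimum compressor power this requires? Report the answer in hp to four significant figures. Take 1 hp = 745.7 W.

1.636 hp

The reservoir spacing is ΔT = 296 − 103.4 = 192.6 K.
COP_Carnot = T_C/ΔT = 103.40/192.6 = 0.5369.
Ẇ_min = Q̇/COP_Carnot = 655.0/0.5369 = 1220 W = 1.636 hp.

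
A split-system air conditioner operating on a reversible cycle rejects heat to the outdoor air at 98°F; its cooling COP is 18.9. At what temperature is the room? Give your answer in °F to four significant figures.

69.98 °F

For a Carnot refrigerator COP_R = T_C/(T_H − T_C), so T_C = COP·T_H/(1 + COP).
With T_H = 309.82 K, T_C = 18.9 × 309.82/19.90 = 294.25 K.
Converting, 294.25 K = 69.98°F.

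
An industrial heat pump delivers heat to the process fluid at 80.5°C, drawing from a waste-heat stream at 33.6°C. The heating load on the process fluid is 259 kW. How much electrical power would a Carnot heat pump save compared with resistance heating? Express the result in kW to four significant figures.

224.7 kW

In absolute terms T_C = 306.75 K and T_H = 353.65 K, so ΔT = 46.90 K.
COP_Carnot = T_H/ΔT = 353.65/46.90 = 7.541.
Resistance heating needs Ẇ_res = Q̇_H = 259.0 kW; the reversible heat pump needs only Ẇ_hp = Q̇_H/COP = 34.35 kW.
Saving = 259.0 − 34.35 = 224.7 kW.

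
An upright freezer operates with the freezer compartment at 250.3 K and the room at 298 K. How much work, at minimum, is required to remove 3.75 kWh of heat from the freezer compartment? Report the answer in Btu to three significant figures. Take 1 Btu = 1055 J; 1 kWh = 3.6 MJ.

The reservoir spacing is ΔT = 298 − 250.3 = 47.70 K.
The reversible limit is COP_R = T_C/ΔT = 5.247, so W_min = Q_C/COP = Q_C·ΔT/T_C.
W_min = 3.750 × 47.70/250.30 = 0.7146 kWh = 2439 Btu.

2440 Btu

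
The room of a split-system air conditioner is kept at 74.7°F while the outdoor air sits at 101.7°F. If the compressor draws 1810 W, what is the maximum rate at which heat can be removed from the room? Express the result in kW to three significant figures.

In absolute terms T_C = 296.87 K and T_H = 311.87 K, so ΔT = 15.00 K.
COP_Carnot = T_C/ΔT = 296.87/15.00 = 19.79.
Q̇_max = COP_Carnot × Ẇ = 19.79 × 1810 W = 35820 W = 35.82 kW.

35.8 kW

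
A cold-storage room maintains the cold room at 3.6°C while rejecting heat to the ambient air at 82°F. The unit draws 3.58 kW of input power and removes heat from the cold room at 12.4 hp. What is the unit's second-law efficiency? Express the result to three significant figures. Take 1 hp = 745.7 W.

0.226

Converting, Q̇_C = 12.40 hp = 9.247 kW, so COP_actual = Q̇_C/Ẇ = 9.247/3.580 = 2.583.
In absolute terms T_C = 276.75 K and T_H = 300.93 K, so ΔT = 24.18 K.
COP_Carnot = T_C/ΔT = 276.75/24.18 = 11.45.
η_II = COP_actual/COP_Carnot = 2.583/11.45 = 0.2256.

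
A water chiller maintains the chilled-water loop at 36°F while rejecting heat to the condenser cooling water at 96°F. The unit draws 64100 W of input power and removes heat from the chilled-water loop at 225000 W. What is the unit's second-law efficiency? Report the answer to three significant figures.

COP_actual = Q̇_C/Ẇ = 225000/64100 = 3.510.
In absolute terms T_C = 275.37 K and T_H = 308.71 K, so ΔT = 33.33 K.
COP_Carnot = T_C/ΔT = 275.37/33.33 = 8.261.
η_II = COP_actual/COP_Carnot = 3.510/8.261 = 0.4249.

0.425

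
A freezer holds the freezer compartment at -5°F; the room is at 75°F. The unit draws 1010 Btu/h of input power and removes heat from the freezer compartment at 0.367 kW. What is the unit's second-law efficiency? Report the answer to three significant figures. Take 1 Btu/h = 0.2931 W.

Converting, Q̇_C = 0.3670 kW = 1252 Btu/h, so COP_actual = Q̇_C/Ẇ = 1252/1010 = 1.240.
In absolute terms T_C = 252.59 K and T_H = 297.04 K, so ΔT = 44.44 K.
COP_Carnot = T_C/ΔT = 252.59/44.44 = 5.683.
η_II = COP_actual/COP_Carnot = 1.240/5.683 = 0.2181.

0.218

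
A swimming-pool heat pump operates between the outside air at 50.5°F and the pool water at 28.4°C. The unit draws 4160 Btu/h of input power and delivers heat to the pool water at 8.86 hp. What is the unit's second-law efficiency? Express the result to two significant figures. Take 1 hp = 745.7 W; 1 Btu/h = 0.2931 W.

Converting, Q̇_H = 8.860 hp = 22540 Btu/h, so COP_actual = Q̇_H/Ẇ = 22540/4160 = 5.419.
In absolute terms T_C = 283.43 K and T_H = 301.55 K, so ΔT = 18.12 K.
COP_Carnot = T_H/ΔT = 301.55/18.12 = 16.64.
η_II = COP_actual/COP_Carnot = 5.419/16.64 = 0.3256.

0.33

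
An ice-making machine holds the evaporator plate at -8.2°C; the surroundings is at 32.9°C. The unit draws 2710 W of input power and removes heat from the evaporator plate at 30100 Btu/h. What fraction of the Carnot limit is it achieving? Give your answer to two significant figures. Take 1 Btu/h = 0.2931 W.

0.50

Converting, Q̇_C = 30100 Btu/h = 8822 W, so COP_actual = Q̇_C/Ẇ = 8822/2710 = 3.255.
In absolute terms T_C = 264.95 K and T_H = 306.05 K, so ΔT = 41.10 K.
COP_Carnot = T_C/ΔT = 264.95/41.10 = 6.446.
η_II = COP_actual/COP_Carnot = 3.255/6.446 = 0.5050.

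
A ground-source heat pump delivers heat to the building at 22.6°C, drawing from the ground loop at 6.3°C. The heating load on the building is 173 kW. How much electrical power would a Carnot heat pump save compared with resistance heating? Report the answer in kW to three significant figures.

163 kW

In absolute terms T_C = 279.45 K and T_H = 295.75 K, so ΔT = 16.30 K.
COP_Carnot = T_H/ΔT = 295.75/16.30 = 18.14.
Resistance heating needs Ẇ_res = Q̇_H = 173.0 kW; the reversible heat pump needs only Ẇ_hp = Q̇_H/COP = 9.535 kW.
Saving = 173.0 − 9.535 = 163.5 kW.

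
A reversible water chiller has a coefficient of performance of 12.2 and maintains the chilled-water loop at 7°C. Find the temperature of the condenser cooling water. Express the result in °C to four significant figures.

COP_R = T_C/(T_H − T_C) gives T_H − T_C = T_C/COP.
With T_C = 280.15 K, T_H = 280.15 × (1 + 1/12.2) = 303.11 K.
Converting, 303.11 K = 29.96°C.

29.96 °C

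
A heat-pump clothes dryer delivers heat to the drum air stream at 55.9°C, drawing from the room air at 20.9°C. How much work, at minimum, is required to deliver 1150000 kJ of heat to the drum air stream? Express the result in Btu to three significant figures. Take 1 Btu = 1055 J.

In absolute terms T_C = 294.05 K and T_H = 329.05 K, so ΔT = 35.00 K.
The reversible limit is COP_HP = T_H/ΔT = 9.401, so W_min = Q_H/COP = Q_H·ΔT/T_H.
W_min = 1150000 × 35.00/329.05 = 122300 kJ = 115900 Btu.

116000 Btu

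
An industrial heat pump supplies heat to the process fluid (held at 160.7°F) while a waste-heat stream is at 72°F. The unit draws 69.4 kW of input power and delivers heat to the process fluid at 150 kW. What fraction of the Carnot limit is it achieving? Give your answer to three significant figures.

0.309

COP_actual = Q̇_H/Ẇ = 150.0/69.40 = 2.161.
In absolute terms T_C = 295.37 K and T_H = 344.65 K, so ΔT = 49.28 K.
COP_Carnot = T_H/ΔT = 344.65/49.28 = 6.994.
η_II = COP_actual/COP_Carnot = 2.161/6.994 = 0.3090.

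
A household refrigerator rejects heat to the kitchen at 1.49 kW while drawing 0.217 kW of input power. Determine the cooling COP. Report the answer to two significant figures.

5.9

The first law gives Q̇_H = Q̇_C + Ẇ, so the three rates are Q̇_C = 1.273, Q̇_H = 1.490, Ẇ = 0.2170 kW.
COP_R = Q̇_C/Ẇ = 1.273/0.2170 = 5.866.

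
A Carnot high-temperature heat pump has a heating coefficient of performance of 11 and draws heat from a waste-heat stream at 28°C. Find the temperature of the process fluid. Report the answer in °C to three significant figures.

COP_HP = T_H/(T_H − T_C) rearranges to T_H = COP·T_C/(COP − 1).
With T_C = 301.15 K, T_H = 11 × 301.15/10.00 = 331.26 K.
Converting, 331.26 K = 58.12°C.

58.1 °C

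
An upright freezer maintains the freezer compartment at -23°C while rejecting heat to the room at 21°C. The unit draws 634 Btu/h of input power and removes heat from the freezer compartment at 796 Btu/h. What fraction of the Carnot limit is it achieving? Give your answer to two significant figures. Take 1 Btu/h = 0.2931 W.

COP_actual = Q̇_C/Ẇ = 796.0/634.0 = 1.256.
In absolute terms T_C = 250.15 K and T_H = 294.15 K, so ΔT = 44.00 K.
COP_Carnot = T_C/ΔT = 250.15/44.00 = 5.685.
η_II = COP_actual/COP_Carnot = 1.256/5.685 = 0.2208.

0.22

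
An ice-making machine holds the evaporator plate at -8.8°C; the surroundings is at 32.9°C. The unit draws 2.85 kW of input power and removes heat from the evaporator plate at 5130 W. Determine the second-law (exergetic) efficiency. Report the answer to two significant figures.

0.28

Converting, Q̇_C = 5130 W = 5.130 kW, so COP_actual = Q̇_C/Ẇ = 5.130/2.850 = 1.800.
In absolute terms T_C = 264.35 K and T_H = 306.05 K, so ΔT = 41.70 K.
COP_Carnot = T_C/ΔT = 264.35/41.70 = 6.339.
η_II = COP_actual/COP_Carnot = 1.800/6.339 = 0.2839.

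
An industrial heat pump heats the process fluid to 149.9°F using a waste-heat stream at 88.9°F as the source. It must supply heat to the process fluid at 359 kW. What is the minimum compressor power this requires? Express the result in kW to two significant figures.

In absolute terms T_C = 304.76 K and T_H = 338.65 K, so ΔT = 33.89 K.
COP_Carnot = T_H/ΔT = 338.65/33.89 = 9.993.
Ẇ_min = Q̇/COP_Carnot = 359.0/9.993 = 35.93 kW.

36 kW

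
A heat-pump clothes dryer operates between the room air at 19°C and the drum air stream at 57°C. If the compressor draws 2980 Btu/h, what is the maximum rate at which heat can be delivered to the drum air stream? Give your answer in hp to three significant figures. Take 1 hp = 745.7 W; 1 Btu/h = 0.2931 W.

10.2 hp

In absolute terms T_C = 292.15 K and T_H = 330.15 K, so ΔT = 38.00 K.
COP_Carnot = T_H/ΔT = 330.15/38.00 = 8.688.
Q̇_max = COP_Carnot × Ẇ = 8.688 × 2980 Btu/h = 25890 Btu/h = 10.18 hp.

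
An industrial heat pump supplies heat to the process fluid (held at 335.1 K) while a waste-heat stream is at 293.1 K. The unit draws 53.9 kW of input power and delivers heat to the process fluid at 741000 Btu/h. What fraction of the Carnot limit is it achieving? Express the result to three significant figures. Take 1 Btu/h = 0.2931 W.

0.505

Converting, Q̇_H = 741000 Btu/h = 217.2 kW, so COP_actual = Q̇_H/Ẇ = 217.2/53.90 = 4.029.
The reservoir spacing is ΔT = 335.1 − 293.1 = 42.00 K.
COP_Carnot = T_H/ΔT = 335.10/42.00 = 7.979.
η_II = COP_actual/COP_Carnot = 4.029/7.979 = 0.5050.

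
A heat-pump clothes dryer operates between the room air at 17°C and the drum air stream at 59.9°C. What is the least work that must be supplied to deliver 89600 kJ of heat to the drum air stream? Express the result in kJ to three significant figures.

11500 kJ

In absolute terms T_C = 290.15 K and T_H = 333.05 K, so ΔT = 42.90 K.
The reversible limit is COP_HP = T_H/ΔT = 7.763, so W_min = Q_H/COP = Q_H·ΔT/T_H.
W_min = 89600 × 42.90/333.05 = 11540 kJ.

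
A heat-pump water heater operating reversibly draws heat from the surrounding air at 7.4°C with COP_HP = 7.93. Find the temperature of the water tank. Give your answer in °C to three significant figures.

COP_HP = T_H/(T_H − T_C) rearranges to T_H = COP·T_C/(COP − 1).
With T_C = 280.55 K, T_H = 7.93 × 280.55/6.930 = 321.03 K.
Converting, 321.03 K = 47.88°C.

47.9 °C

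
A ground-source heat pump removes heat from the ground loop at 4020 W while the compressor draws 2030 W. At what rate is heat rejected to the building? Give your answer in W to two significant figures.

For a cyclic device the first law requires Q̇_H = Q̇_C + Ẇ.
Q̇_H = Q̇_C + Ẇ = 6050 W.

6100 W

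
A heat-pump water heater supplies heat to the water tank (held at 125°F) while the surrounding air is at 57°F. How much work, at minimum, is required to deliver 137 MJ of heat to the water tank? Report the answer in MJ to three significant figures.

15.9 MJ

In absolute terms T_C = 287.04 K and T_H = 324.82 K, so ΔT = 37.78 K.
The reversible limit is COP_HP = T_H/ΔT = 8.598, so W_min = Q_H/COP = Q_H·ΔT/T_H.
W_min = 137.0 × 37.78/324.82 = 15.93 MJ.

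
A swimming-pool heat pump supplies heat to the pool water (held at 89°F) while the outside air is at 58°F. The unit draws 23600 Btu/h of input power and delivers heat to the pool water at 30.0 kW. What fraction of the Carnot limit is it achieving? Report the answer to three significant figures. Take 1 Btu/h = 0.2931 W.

Converting, Q̇_H = 30.00 kW = 102400 Btu/h, so COP_actual = Q̇_H/Ẇ = 102400/23600 = 4.337.
In absolute terms T_C = 287.59 K and T_H = 304.82 K, so ΔT = 17.22 K.
COP_Carnot = T_H/ΔT = 304.82/17.22 = 17.70.
η_II = COP_actual/COP_Carnot = 4.337/17.70 = 0.2450.

0.245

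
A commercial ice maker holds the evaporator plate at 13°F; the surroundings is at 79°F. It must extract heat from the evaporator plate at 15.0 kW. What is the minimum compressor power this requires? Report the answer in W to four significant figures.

In absolute terms T_C = 262.59 K and T_H = 299.26 K, so ΔT = 36.67 K.
COP_Carnot = T_C/ΔT = 262.59/36.67 = 7.162.
Ẇ_min = Q̇/COP_Carnot = 15.00/7.162 = 2.094 kW = 2094 W.

2094 W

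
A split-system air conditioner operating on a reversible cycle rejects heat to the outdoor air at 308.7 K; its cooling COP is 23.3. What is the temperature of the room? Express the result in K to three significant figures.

296 K

For a Carnot refrigerator COP_R = T_C/(T_H − T_C), so T_C = COP·T_H/(1 + COP).
With T_H = 308.70 K, T_C = 23.3 × 308.70/24.30 = 296.00 K.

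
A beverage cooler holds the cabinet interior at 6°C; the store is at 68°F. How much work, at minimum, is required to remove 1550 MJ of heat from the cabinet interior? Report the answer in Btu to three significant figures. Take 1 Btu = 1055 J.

73700 Btu

In absolute terms T_C = 279.15 K and T_H = 293.15 K, so ΔT = 14.00 K.
The reversible limit is COP_R = T_C/ΔT = 19.94, so W_min = Q_C/COP = Q_C·ΔT/T_C.
W_min = 1550 × 14.00/279.15 = 77.74 MJ = 73680 Btu.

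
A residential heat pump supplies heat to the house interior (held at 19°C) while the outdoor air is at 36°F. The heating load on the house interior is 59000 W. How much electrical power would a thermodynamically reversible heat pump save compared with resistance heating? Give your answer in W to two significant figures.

56000 W

In absolute terms T_C = 275.37 K and T_H = 292.15 K, so ΔT = 16.78 K.
COP_Carnot = T_H/ΔT = 292.15/16.78 = 17.41.
Resistance heating needs Ẇ_res = Q̇_H = 59000 W; the reversible heat pump needs only Ẇ_hp = Q̇_H/COP = 3388 W.
Saving = 59000 − 3388 = 55610 W.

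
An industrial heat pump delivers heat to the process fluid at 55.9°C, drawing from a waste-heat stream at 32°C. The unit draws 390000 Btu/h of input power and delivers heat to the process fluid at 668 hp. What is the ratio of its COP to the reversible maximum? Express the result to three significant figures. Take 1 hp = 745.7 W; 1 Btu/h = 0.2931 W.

Converting, Q̇_H = 668.0 hp = 1700000 Btu/h, so COP_actual = Q̇_H/Ẇ = 1700000/390000 = 4.358.
In absolute terms T_C = 305.15 K and T_H = 329.05 K, so ΔT = 23.90 K.
COP_Carnot = T_H/ΔT = 329.05/23.90 = 13.77.
η_II = COP_actual/COP_Carnot = 4.358/13.77 = 0.3165.

0.317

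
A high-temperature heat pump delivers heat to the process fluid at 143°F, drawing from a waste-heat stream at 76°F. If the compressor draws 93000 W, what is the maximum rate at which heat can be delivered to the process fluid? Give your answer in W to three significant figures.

837000 W

In absolute terms T_C = 297.59 K and T_H = 334.82 K, so ΔT = 37.22 K.
COP_Carnot = T_H/ΔT = 334.82/37.22 = 8.995.
Q̇_max = COP_Carnot × Ẇ = 8.995 × 93000 W = 836500 W.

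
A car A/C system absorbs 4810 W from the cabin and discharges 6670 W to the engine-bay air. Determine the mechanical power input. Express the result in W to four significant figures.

For a cyclic device the first law requires Q̇_H = Q̇_C + Ẇ.
Ẇ = Q̇_H − Q̇_C = 1860 W.

1860 W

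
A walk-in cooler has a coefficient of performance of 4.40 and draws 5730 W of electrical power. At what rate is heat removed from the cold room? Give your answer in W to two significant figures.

Q̇_C = COP × Ẇ = 4.40 × 5730 = 25210 W.

25000 W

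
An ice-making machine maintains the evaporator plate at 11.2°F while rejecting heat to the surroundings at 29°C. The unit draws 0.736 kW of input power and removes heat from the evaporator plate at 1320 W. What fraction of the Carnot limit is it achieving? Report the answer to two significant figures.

0.28

Converting, Q̇_C = 1320 W = 1.320 kW, so COP_actual = Q̇_C/Ẇ = 1.320/0.7360 = 1.793.
In absolute terms T_C = 261.59 K and T_H = 302.15 K, so ΔT = 40.56 K.
COP_Carnot = T_C/ΔT = 261.59/40.56 = 6.450.
η_II = COP_actual/COP_Carnot = 1.793/6.450 = 0.2780.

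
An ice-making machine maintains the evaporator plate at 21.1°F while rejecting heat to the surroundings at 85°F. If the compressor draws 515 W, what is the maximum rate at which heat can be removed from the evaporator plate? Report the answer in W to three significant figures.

3870 W

In absolute terms T_C = 267.09 K and T_H = 302.59 K, so ΔT = 35.50 K.
COP_Carnot = T_C/ΔT = 267.09/35.50 = 7.524.
Q̇_max = COP_Carnot × Ẇ = 7.524 × 515.0 W = 3875 W.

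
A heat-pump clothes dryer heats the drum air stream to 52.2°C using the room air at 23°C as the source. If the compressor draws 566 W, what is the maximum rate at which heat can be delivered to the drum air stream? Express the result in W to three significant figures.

6310 W

In absolute terms T_C = 296.15 K and T_H = 325.35 K, so ΔT = 29.20 K.
COP_Carnot = T_H/ΔT = 325.35/29.20 = 11.14.
Q̇_max = COP_Carnot × Ẇ = 11.14 × 566.0 W = 6306 W.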